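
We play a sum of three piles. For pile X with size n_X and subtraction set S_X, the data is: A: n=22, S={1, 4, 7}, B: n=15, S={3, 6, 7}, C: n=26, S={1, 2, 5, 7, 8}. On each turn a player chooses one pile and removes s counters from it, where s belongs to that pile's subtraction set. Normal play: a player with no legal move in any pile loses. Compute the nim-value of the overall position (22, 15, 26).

Pile A, S = {1, 4, 7}:
n :  0  1  2  3  4  5  6  7  8  9 10 11 12 13 14 15 16 17 18 19 20 21 22
G :  0  1  0  1  2  0  1  2  0  1  0  1  2  0  1  2  0  1  0  1  2  0  1
G_A(22) = 1.
Pile B, S = {3, 6, 7}:
n :  0  1  2  3  4  5  6  7  8  9 10 11 12 13 14 15
G :  0  0  0  1  1  1  2  2  2  3  0  0  0  1  1  1
G_B(15) = 1.
Pile C, S = {1, 2, 5, 7, 8}:
G(0) = 0
G(1) = mex{0} = 1
G(2) = mex{1,0} = 2
G(3) = mex{2,1} = 0
G(4) = mex{0,2} = 1
G(5) = mex{1,0,0} = 2
G(6) = mex{2,1,1} = 0
G(7) = mex{0,2,2,0} = 1
G(8) = mex{1,0,0,1,0} = 2
G(9) = mex{2,1,1,2,1} = 0
G(10) = mex{0,2,2,0,2} = 1
G(11) = mex{1,0,0,1,0} = 2
G(12) = mex{2,1,1,2,1} = 0
G(13) = mex{0,2,2,0,2} = 1
G(14) = mex{1,0,0,1,0} = 2
G(15) = mex{2,1,1,2,1} = 0
G(16) = mex{0,2,2,0,2} = 1
G(17) = mex{1,0,0,1,0} = 2
G(18) = mex{2,1,1,2,1} = 0
G(19) = mex{0,2,2,0,2} = 1
G(20) = mex{1,0,0,1,0} = 2
G(21) = mex{2,1,1,2,1} = 0
G(22) = mex{0,2,2,0,2} = 1
G(23) = mex{1,0,0,1,0} = 2
G(24) = mex{2,1,1,2,1} = 0
G(25) = mex{0,2,2,0,2} = 1
G(26) = mex{1,0,0,1,0} = 2
G_C(26) = 2.
Combined Grundy value = 1 ⊕ 1 ⊕ 2 = 2.

2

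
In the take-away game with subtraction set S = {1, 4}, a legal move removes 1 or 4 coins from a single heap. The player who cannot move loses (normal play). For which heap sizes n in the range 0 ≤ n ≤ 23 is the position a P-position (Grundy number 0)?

0, 2, 5, 7, 10, 12, 15, 17, 20, 22

n :  0  1  2  3  4  5  6  7  8  9 10 11 12 13 14 15 16 17 18 19 20 21 22 23
G :  0  1  0  1  2  0  1  0  1  2  0  1  0  1  2  0  1  0  1  2  0  1  0  1
P-positions are exactly the n with G(n) = 0.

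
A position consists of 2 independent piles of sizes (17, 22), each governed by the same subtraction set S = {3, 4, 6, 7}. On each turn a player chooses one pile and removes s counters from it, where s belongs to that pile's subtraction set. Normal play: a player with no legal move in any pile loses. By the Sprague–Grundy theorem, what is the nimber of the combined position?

2

All piles use S = {3, 4, 6, 7}:
G(0) = 0
G(1) = mex{} = 0
G(2) = mex{} = 0
G(3) = mex{0} = 1
G(4) = mex{0,0} = 1
G(5) = mex{0,0} = 1
G(6) = mex{1,0,0} = 2
G(7) = mex{1,1,0,0} = 2
G(8) = mex{1,1,0,0} = 2
G(9) = mex{2,1,1,0} = 3
G(10) = mex{2,2,1,1} = 0
G(11) = mex{2,2,1,1} = 0
G(12) = mex{3,2,2,1} = 0
G(13) = mex{0,3,2,2} = 1
G(14) = mex{0,0,2,2} = 1
G(15) = mex{0,0,3,2} = 1
G(16) = mex{1,0,0,3} = 2
G(17) = mex{1,1,0,0} = 2
G(18) = mex{1,1,0,0} = 2
G(19) = mex{2,1,1,0} = 3
G(20) = mex{2,2,1,1} = 0
G(21) = mex{2,2,1,1} = 0
G(22) = mex{3,2,2,1} = 0
Pile A: G(17) = 2.
Pile B: G(22) = 0.
Combined Grundy value = 2 ⊕ 0 = 2.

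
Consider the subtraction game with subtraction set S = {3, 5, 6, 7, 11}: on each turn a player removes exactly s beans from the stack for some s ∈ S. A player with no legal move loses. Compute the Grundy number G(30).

G(0) = 0
G(1) = mex{} = 0
G(2) = mex{} = 0
G(3) = mex{0} = 1
G(4) = mex{0} = 1
G(5) = mex{0,0} = 1
G(6) = mex{1,0,0} = 2
G(7) = mex{1,0,0,0} = 2
G(8) = mex{1,1,0,0} = 2
G(9) = mex{2,1,1,0} = 3
G(10) = mex{2,1,1,1} = 0
G(11) = mex{2,2,1,1,0} = 3
G(12) = mex{3,2,2,1,0} = 4
G(13) = mex{0,2,2,2,0} = 1
G(14) = mex{3,3,2,2,1} = 0
G(15) = mex{4,0,3,2,1} = 5
G(16) = mex{1,3,0,3,1} = 2
G(17) = mex{0,4,3,0,2} = 1
G(18) = mex{5,1,4,3,2} = 0
G(19) = mex{2,0,1,4,2} = 3
G(20) = mex{1,5,0,1,3} = 2
G(21) = mex{0,2,5,0,0} = 1
G(22) = mex{3,1,2,5,3} = 0
G(23) = mex{2,0,1,2,4} = 3
G(24) = mex{1,3,0,1,1} = 2
G(25) = mex{0,2,3,0,0} = 1
G(26) = mex{3,1,2,3,5} = 0
G(27) = mex{2,0,1,2,2} = 3
G(28) = mex{1,3,0,1,1} = 2
G(29) = mex{0,2,3,0,0} = 1
G(30) = mex{3,1,2,3,3} = 0

0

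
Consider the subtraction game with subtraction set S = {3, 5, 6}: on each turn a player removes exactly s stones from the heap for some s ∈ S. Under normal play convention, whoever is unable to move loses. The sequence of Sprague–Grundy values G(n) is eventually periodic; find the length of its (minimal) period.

n :  0  1  2  3  4  5  6  7  8  9 10 11 12 13 14 15 16 17 18 19
G :  0  0  0  1  1  1  2  2  2  0  0  0  1  1  1  2  2  2  0  0
G(n+9) = G(n) holds for n = 0,…,5 (a full window of length max(S) = 6), so the sequence is purely periodic with period 9.

9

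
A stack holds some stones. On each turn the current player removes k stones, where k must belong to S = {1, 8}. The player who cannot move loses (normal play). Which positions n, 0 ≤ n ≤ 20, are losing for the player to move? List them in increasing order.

n :  0  1  2  3  4  5  6  7  8  9 10 11 12 13 14 15 16 17 18 19 20
G :  0  1  0  1  0  1  0  1  2  0  1  0  1  0  1  0  1  2  0  1  0
P-positions are exactly the n with G(n) = 0.

0, 2, 4, 6, 9, 11, 13, 15, 18, 20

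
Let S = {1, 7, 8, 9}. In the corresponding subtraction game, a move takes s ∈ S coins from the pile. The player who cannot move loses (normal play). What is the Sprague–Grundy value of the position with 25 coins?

3

n :  0  1  2  3  4  5  6  7  8  9 10 11 12 13 14 15 16 17 18 19 20 21 22 23 24 25
G :  0  1  0  1  0  1  0  1  2  3  2  3  2  3  2  3  0  1  0  1  0  1  0  1  2  3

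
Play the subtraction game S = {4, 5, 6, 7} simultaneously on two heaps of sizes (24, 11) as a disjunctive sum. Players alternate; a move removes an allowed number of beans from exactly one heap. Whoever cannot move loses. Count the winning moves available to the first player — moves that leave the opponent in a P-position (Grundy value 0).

All heaps use S = {4, 5, 6, 7}:
G(0) = 0
G(1) = mex{} = 0
G(2) = mex{} = 0
G(3) = mex{} = 0
G(4) = mex{0} = 1
G(5) = mex{0,0} = 1
G(6) = mex{0,0,0} = 1
G(7) = mex{0,0,0,0} = 1
G(8) = mex{1,0,0,0} = 2
G(9) = mex{1,1,0,0} = 2
G(10) = mex{1,1,1,0} = 2
G(11) = mex{1,1,1,1} = 0
G(12) = mex{2,1,1,1} = 0
G(13) = mex{2,2,1,1} = 0
G(14) = mex{2,2,2,1} = 0
G(15) = mex{0,2,2,2} = 1
G(16) = mex{0,0,2,2} = 1
G(17) = mex{0,0,0,2} = 1
G(18) = mex{0,0,0,0} = 1
G(19) = mex{1,0,0,0} = 2
G(20) = mex{1,1,0,0} = 2
G(21) = mex{1,1,1,0} = 2
G(22) = mex{1,1,1,1} = 0
G(23) = mex{2,1,1,1} = 0
G(24) = mex{2,2,1,1} = 0
Heap A: G(24) = 0.
Heap B: G(11) = 0.
Combined Grundy value = 0 ⊕ 0 = 0.
A winning move leaves total XOR = 0, i.e. changes one component's Grundy value g to g ⊕ X where X is the current total.
Heap A: target g' = 0⊕0 = 0, but every legal move changes the Grundy value (mex property), so 0 moves.
Heap B: target g' = 0⊕0 = 0, but every legal move changes the Grundy value (mex property), so 0 moves.

0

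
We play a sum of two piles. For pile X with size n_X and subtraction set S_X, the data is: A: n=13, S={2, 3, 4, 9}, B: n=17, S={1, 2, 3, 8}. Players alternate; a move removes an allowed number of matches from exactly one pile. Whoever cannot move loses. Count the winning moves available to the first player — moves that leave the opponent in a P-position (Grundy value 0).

Pile A, S = {2, 3, 4, 9}:
n :  0  1  2  3  4  5  6  7  8  9 10 11 12 13
G :  0  0  1  1  2  2  0  0  1  1  2  2  0  0
G_A(13) = 0.
Pile B, S = {1, 2, 3, 8}:
G(0) = 0
G(1) = mex{0} = 1
G(2) = mex{1,0} = 2
G(3) = mex{2,1,0} = 3
G(4) = mex{3,2,1} = 0
G(5) = mex{0,3,2} = 1
G(6) = mex{1,0,3} = 2
G(7) = mex{2,1,0} = 3
G(8) = mex{3,2,1,0} = 4
G(9) = mex{4,3,2,1} = 0
G(10) = mex{0,4,3,2} = 1
G(11) = mex{1,0,4,3} = 2
G(12) = mex{2,1,0,0} = 3
G(13) = mex{3,2,1,1} = 0
G(14) = mex{0,3,2,2} = 1
G(15) = mex{1,0,3,3} = 2
G(16) = mex{2,1,0,4} = 3
G(17) = mex{3,2,1,0} = 4
G_B(17) = 4.
Combined Grundy value = 0 ⊕ 4 = 4.
A winning move leaves total XOR = 0, i.e. changes one component's Grundy value g to g ⊕ X where X is the current total.
Pile A: need g' = 0⊕4 = 4. Options: 13−2→G=2, 13−3→G=2, 13−4→G=1, 13−9→G=2. Hits: 0.
Pile B: need g' = 4⊕4 = 0. Options: 17−1→G=3, 17−2→G=2, 17−3→G=1, 17−8→G=0. Hits: 1.

1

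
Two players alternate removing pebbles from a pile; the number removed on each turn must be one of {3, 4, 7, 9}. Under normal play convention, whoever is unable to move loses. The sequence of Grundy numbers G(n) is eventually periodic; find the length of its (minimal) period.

12

G(0) = 0
G(1) = mex{} = 0
G(2) = mex{} = 0
G(3) = mex{0} = 1
G(4) = mex{0,0} = 1
G(5) = mex{0,0} = 1
G(6) = mex{1,0} = 2
G(7) = mex{1,1,0} = 2
G(8) = mex{1,1,0} = 2
G(9) = mex{2,1,0,0} = 3
G(10) = mex{2,2,1,0} = 3
G(11) = mex{2,2,1,0} = 3
G(12) = mex{3,2,1,1} = 0
G(13) = mex{3,3,2,1} = 0
G(14) = mex{3,3,2,1} = 0
G(15) = mex{0,3,2,2} = 1
G(16) = mex{0,0,3,2} = 1
G(17) = mex{0,0,3,2} = 1
G(18) = mex{1,0,3,3} = 2
G(19) = mex{1,1,0,3} = 2
G(20) = mex{1,1,0,3} = 2
G(21) = mex{2,1,0,0} = 3
G(22) = mex{2,2,1,0} = 3
G(23) = mex{2,2,1,0} = 3
G(24) = mex{3,2,1,1} = 0
G(25) = mex{3,3,2,1} = 0
G(n+12) = G(n) holds for n = 0,…,8 (a full window of length max(S) = 9), so the sequence is purely periodic with period 12.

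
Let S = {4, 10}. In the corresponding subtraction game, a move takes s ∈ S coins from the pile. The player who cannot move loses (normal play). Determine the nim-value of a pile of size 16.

0

n :  0  1  2  3  4  5  6  7  8  9 10 11 12 13 14 15 16
G :  0  0  0  0  1  1  1  1  0  0  2  2  1  1  0  0  0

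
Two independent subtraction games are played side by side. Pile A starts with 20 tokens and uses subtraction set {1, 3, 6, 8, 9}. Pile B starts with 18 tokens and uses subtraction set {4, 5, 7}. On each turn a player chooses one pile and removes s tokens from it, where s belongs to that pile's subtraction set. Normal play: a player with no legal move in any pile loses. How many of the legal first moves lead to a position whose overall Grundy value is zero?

2

Pile A, S = {1, 3, 6, 8, 9}:
G(0) = 0
G(1) = mex{0} = 1
G(2) = mex{1} = 0
G(3) = mex{0,0} = 1
G(4) = mex{1,1} = 0
G(5) = mex{0,0} = 1
G(6) = mex{1,1,0} = 2
G(7) = mex{2,0,1} = 3
G(8) = mex{3,1,0,0} = 2
G(9) = mex{2,2,1,1,0} = 3
G(10) = mex{3,3,0,0,1} = 2
G(11) = mex{2,2,1,1,0} = 3
G(12) = mex{3,3,2,0,1} = 4
G(13) = mex{4,2,3,1,0} = 5
G(14) = mex{5,3,2,2,1} = 0
G(15) = mex{0,4,3,3,2} = 1
G(16) = mex{1,5,2,2,3} = 0
G(17) = mex{0,0,3,3,2} = 1
G(18) = mex{1,1,4,2,3} = 0
G(19) = mex{0,0,5,3,2} = 1
G(20) = mex{1,1,0,4,3} = 2
G_A(20) = 2.
Pile B, S = {4, 5, 7}:
G(0) = 0
G(1) = mex{} = 0
G(2) = mex{} = 0
G(3) = mex{} = 0
G(4) = mex{0} = 1
G(5) = mex{0,0} = 1
G(6) = mex{0,0} = 1
G(7) = mex{0,0,0} = 1
G(8) = mex{1,0,0} = 2
G(9) = mex{1,1,0} = 2
G(10) = mex{1,1,0} = 2
G(11) = mex{1,1,1} = 0
G(12) = mex{2,1,1} = 0
G(13) = mex{2,2,1} = 0
G(14) = mex{2,2,1} = 0
G(15) = mex{0,2,2} = 1
G(16) = mex{0,0,2} = 1
G(17) = mex{0,0,2} = 1
G(18) = mex{0,0,0} = 1
G_B(18) = 1.
Combined Grundy value = 2 ⊕ 1 = 3.
A winning move leaves total XOR = 0, i.e. changes one component's Grundy value g to g ⊕ X where X is the current total.
Pile A: need g' = 2⊕3 = 1. Options: 20−1→G=1, 20−3→G=1, 20−6→G=0, 20−8→G=4, 20−9→G=3. Hits: 2.
Pile B: need g' = 1⊕3 = 2. Options: 18−4→G=0, 18−5→G=0, 18−7→G=0. Hits: 0.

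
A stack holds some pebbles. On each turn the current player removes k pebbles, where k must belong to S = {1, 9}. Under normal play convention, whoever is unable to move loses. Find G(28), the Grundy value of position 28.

0

G(0) = 0
G(1) = mex{0} = 1
G(2) = mex{1} = 0
G(3) = mex{0} = 1
G(4) = mex{1} = 0
G(5) = mex{0} = 1
G(6) = mex{1} = 0
G(7) = mex{0} = 1
G(8) = mex{1} = 0
G(9) = mex{0,0} = 1
G(10) = mex{1,1} = 0
G(11) = mex{0,0} = 1
G(12) = mex{1,1} = 0
G(13) = mex{0,0} = 1
G(14) = mex{1,1} = 0
G(15) = mex{0,0} = 1
G(16) = mex{1,1} = 0
G(17) = mex{0,0} = 1
G(18) = mex{1,1} = 0
G(19) = mex{0,0} = 1
G(20) = mex{1,1} = 0
G(21) = mex{0,0} = 1
G(22) = mex{1,1} = 0
G(23) = mex{0,0} = 1
G(24) = mex{1,1} = 0
G(25) = mex{0,0} = 1
G(26) = mex{1,1} = 0
G(27) = mex{0,0} = 1
G(28) = mex{1,1} = 0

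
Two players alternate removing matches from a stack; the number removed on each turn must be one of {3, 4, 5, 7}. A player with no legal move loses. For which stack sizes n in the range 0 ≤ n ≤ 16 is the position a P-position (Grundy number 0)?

n :  0  1  2  3  4  5  6  7  8  9 10 11 12 13 14 15 16
G :  0  0  0  1  1  1  2  2  2  3  0  0  0  1  1  1  2
P-positions are exactly the n with G(n) = 0.

0, 1, 2, 10, 11, 12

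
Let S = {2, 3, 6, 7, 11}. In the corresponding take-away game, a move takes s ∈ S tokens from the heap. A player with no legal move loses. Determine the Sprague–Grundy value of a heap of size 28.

0

n :  0  1  2  3  4  5  6  7  8  9 10 11 12 13 14 15 16 17 18 19 20 21 22 23 24 25 26 27 28
G :  0  0  1  1  2  0  3  1  2  0  0  1  1  2  0  3  1  2  0  0  1  1  2  0  3  1  2  0  0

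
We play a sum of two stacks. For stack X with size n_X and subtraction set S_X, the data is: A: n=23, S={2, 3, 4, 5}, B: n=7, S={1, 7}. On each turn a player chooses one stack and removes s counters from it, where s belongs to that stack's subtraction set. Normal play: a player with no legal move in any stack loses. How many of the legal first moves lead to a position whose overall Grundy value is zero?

0

Stack A, S = {2, 3, 4, 5}:
n :  0  1  2  3  4  5  6  7  8  9 10 11 12 13 14 15 16 17 18 19 20 21 22 23
G :  0  0  1  1  2  2  3  0  0  1  1  2  2  3  0  0  1  1  2  2  3  0  0  1
G_A(23) = 1.
Stack B, S = {1, 7}:
n : 0 1 2 3 4 5 6 7
G : 0 1 0 1 0 1 0 1
G_B(7) = 1.
Combined Grundy value = 1 ⊕ 1 = 0.
A winning move leaves total XOR = 0, i.e. changes one component's Grundy value g to g ⊕ X where X is the current total.
Stack A: target g' = 1⊕0 = 1, but every legal move changes the Grundy value (mex property), so 0 moves.
Stack B: target g' = 1⊕0 = 1, but every legal move changes the Grundy value (mex property), so 0 moves.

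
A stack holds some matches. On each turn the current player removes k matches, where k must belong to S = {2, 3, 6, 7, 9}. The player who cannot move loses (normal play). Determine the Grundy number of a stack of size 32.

G(0) = 0
G(1) = mex{} = 0
G(2) = mex{0} = 1
G(3) = mex{0,0} = 1
G(4) = mex{1,0} = 2
G(5) = mex{1,1} = 0
G(6) = mex{2,1,0} = 3
G(7) = mex{0,2,0,0} = 1
G(8) = mex{3,0,1,0} = 2
G(9) = mex{1,3,1,1,0} = 2
G(10) = mex{2,1,2,1,0} = 3
G(11) = mex{2,2,0,2,1} = 3
G(12) = mex{3,2,3,0,1} = 4
G(13) = mex{3,3,1,3,2} = 0
G(14) = mex{4,3,2,1,0} = 5
G(15) = mex{0,4,2,2,3} = 1
G(16) = mex{5,0,3,2,1} = 4
G(17) = mex{1,5,3,3,2} = 0
G(18) = mex{4,1,4,3,2} = 0
G(19) = mex{0,4,0,4,3} = 1
G(20) = mex{0,0,5,0,3} = 1
G(21) = mex{1,0,1,5,4} = 2
G(22) = mex{1,1,4,1,0} = 2
G(23) = mex{2,1,0,4,5} = 3
G(24) = mex{2,2,0,0,1} = 3
G(25) = mex{3,2,1,0,4} = 5
G(26) = mex{3,3,1,1,0} = 2
G(27) = mex{5,3,2,1,0} = 4
G(28) = mex{2,5,2,2,1} = 0
G(29) = mex{4,2,3,2,1} = 0
G(30) = mex{0,4,3,3,2} = 1
G(31) = mex{0,0,5,3,2} = 1
G(32) = mex{1,0,2,5,3} = 4

4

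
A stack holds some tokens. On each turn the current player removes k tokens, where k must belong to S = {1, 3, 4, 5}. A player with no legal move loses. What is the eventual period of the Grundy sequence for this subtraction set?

8

G(0) = 0
G(1) = mex{0} = 1
G(2) = mex{1} = 0
G(3) = mex{0,0} = 1
G(4) = mex{1,1,0} = 2
G(5) = mex{2,0,1,0} = 3
G(6) = mex{3,1,0,1} = 2
G(7) = mex{2,2,1,0} = 3
G(8) = mex{3,3,2,1} = 0
G(9) = mex{0,2,3,2} = 1
G(10) = mex{1,3,2,3} = 0
G(11) = mex{0,0,3,2} = 1
G(12) = mex{1,1,0,3} = 2
G(13) = mex{2,0,1,0} = 3
G(14) = mex{3,1,0,1} = 2
G(15) = mex{2,2,1,0} = 3
G(16) = mex{3,3,2,1} = 0
G(17) = mex{0,2,3,2} = 1
G(n+8) = G(n) holds for n = 0,…,4 (a full window of length max(S) = 5), so the sequence is purely periodic with period 8.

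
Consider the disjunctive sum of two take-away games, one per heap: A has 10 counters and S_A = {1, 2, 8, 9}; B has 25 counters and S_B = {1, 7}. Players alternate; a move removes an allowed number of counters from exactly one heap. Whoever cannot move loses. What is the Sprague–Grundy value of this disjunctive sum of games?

1

Heap A, S = {1, 2, 8, 9}:
n :  0  1  2  3  4  5  6  7  8  9 10
G :  0  1  2  0  1  2  0  1  2  3  0
G_A(10) = 0.
Heap B, S = {1, 7}:
n :  0  1  2  3  4  5  6  7  8  9 10 11 12 13 14 15 16 17 18 19 20 21 22 23 24 25
G :  0  1  0  1  0  1  0  1  0  1  0  1  0  1  0  1  0  1  0  1  0  1  0  1  0  1
G_B(25) = 1.
Combined Grundy value = 0 ⊕ 1 = 1.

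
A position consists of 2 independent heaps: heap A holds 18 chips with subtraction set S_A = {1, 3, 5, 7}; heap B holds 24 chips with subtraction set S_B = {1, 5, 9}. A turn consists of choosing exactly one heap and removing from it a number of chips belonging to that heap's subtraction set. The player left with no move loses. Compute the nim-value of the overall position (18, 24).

0

Heap A, S = {1, 3, 5, 7}:
n :  0  1  2  3  4  5  6  7  8  9 10 11 12 13 14 15 16 17 18
G :  0  1  0  1  0  1  0  1  0  1  0  1  0  1  0  1  0  1  0
G_A(18) = 0.
Heap B, S = {1, 5, 9}:
n :  0  1  2  3  4  5  6  7  8  9 10 11 12 13 14 15 16 17 18 19 20 21 22 23 24
G :  0  1  0  1  0  1  0  1  0  1  0  1  0  1  0  1  0  1  0  1  0  1  0  1  0
G_B(24) = 0.
Combined Grundy value = 0 ⊕ 0 = 0.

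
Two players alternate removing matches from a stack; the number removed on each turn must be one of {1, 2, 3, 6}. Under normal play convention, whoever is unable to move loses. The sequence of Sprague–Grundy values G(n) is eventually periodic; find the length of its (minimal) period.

G(0) = 0
G(1) = mex{0} = 1
G(2) = mex{1,0} = 2
G(3) = mex{2,1,0} = 3
G(4) = mex{3,2,1} = 0
G(5) = mex{0,3,2} = 1
G(6) = mex{1,0,3,0} = 2
G(7) = mex{2,1,0,1} = 3
G(8) = mex{3,2,1,2} = 0
G(9) = mex{0,3,2,3} = 1
G(10) = mex{1,0,3,0} = 2
G(11) = mex{2,1,0,1} = 3
G(12) = mex{3,2,1,2} = 0
G(13) = mex{0,3,2,3} = 1
G(14) = mex{1,0,3,0} = 2
G(n+4) = G(n) holds for n = 0,…,5 (a full window of length max(S) = 6), so the sequence is purely periodic with period 4.

4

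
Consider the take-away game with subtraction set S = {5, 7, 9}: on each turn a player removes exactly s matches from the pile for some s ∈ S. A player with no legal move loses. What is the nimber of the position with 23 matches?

G(0) = 0
G(1) = mex{} = 0
G(2) = mex{} = 0
G(3) = mex{} = 0
G(4) = mex{} = 0
G(5) = mex{0} = 1
G(6) = mex{0} = 1
G(7) = mex{0,0} = 1
G(8) = mex{0,0} = 1
G(9) = mex{0,0,0} = 1
G(10) = mex{1,0,0} = 2
G(11) = mex{1,0,0} = 2
G(12) = mex{1,1,0} = 2
G(13) = mex{1,1,0} = 2
G(14) = mex{1,1,1} = 0
G(15) = mex{2,1,1} = 0
G(16) = mex{2,1,1} = 0
G(17) = mex{2,2,1} = 0
G(18) = mex{2,2,1} = 0
G(19) = mex{0,2,2} = 1
G(20) = mex{0,2,2} = 1
G(21) = mex{0,0,2} = 1
G(22) = mex{0,0,2} = 1
G(23) = mex{0,0,0} = 1

1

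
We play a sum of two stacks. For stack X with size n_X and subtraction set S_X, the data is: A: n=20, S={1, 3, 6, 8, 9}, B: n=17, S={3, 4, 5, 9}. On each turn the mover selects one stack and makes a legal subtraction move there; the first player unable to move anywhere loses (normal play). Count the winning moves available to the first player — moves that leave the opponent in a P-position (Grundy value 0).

3

Stack A, S = {1, 3, 6, 8, 9}:
G(0) = 0
G(1) = mex{0} = 1
G(2) = mex{1} = 0
G(3) = mex{0,0} = 1
G(4) = mex{1,1} = 0
G(5) = mex{0,0} = 1
G(6) = mex{1,1,0} = 2
G(7) = mex{2,0,1} = 3
G(8) = mex{3,1,0,0} = 2
G(9) = mex{2,2,1,1,0} = 3
G(10) = mex{3,3,0,0,1} = 2
G(11) = mex{2,2,1,1,0} = 3
G(12) = mex{3,3,2,0,1} = 4
G(13) = mex{4,2,3,1,0} = 5
G(14) = mex{5,3,2,2,1} = 0
G(15) = mex{0,4,3,3,2} = 1
G(16) = mex{1,5,2,2,3} = 0
G(17) = mex{0,0,3,3,2} = 1
G(18) = mex{1,1,4,2,3} = 0
G(19) = mex{0,0,5,3,2} = 1
G(20) = mex{1,1,0,4,3} = 2
G_A(20) = 2.
Stack B, S = {3, 4, 5, 9}:
n :  0  1  2  3  4  5  6  7  8  9 10 11 12 13 14 15 16 17
G :  0  0  0  1  1  1  2  2  0  3  3  1  4  2  0  0  0  1
G_B(17) = 1.
Combined Grundy value = 2 ⊕ 1 = 3.
A winning move leaves total XOR = 0, i.e. changes one component's Grundy value g to g ⊕ X where X is the current total.
Stack A: need g' = 2⊕3 = 1. Options: 20−1→G=1, 20−3→G=1, 20−6→G=0, 20−8→G=4, 20−9→G=3. Hits: 2.
Stack B: need g' = 1⊕3 = 2. Options: 17−3→G=0, 17−4→G=2, 17−5→G=4, 17−9→G=0. Hits: 1.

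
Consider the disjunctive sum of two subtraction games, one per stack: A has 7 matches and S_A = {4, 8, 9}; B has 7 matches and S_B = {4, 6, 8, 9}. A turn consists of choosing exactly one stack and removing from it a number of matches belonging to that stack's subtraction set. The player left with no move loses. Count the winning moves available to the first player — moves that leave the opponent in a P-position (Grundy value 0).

Stack A, S = {4, 8, 9}:
G(0) = 0
G(1) = mex{} = 0
G(2) = mex{} = 0
G(3) = mex{} = 0
G(4) = mex{0} = 1
G(5) = mex{0} = 1
G(6) = mex{0} = 1
G(7) = mex{0} = 1
G_A(7) = 1.
Stack B, S = {4, 6, 8, 9}:
n : 0 1 2 3 4 5 6 7
G : 0 0 0 0 1 1 1 1
G_B(7) = 1.
Combined Grundy value = 1 ⊕ 1 = 0.
A winning move leaves total XOR = 0, i.e. changes one component's Grundy value g to g ⊕ X where X is the current total.
Stack A: target g' = 1⊕0 = 1, but every legal move changes the Grundy value (mex property), so 0 moves.
Stack B: target g' = 1⊕0 = 1, but every legal move changes the Grundy value (mex property), so 0 moves.

0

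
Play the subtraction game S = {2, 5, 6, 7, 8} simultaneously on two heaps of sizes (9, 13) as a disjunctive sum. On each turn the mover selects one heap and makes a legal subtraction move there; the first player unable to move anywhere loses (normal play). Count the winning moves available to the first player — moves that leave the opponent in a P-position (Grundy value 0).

4

All heaps use S = {2, 5, 6, 7, 8}:
G(0) = 0
G(1) = mex{} = 0
G(2) = mex{0} = 1
G(3) = mex{0} = 1
G(4) = mex{1} = 0
G(5) = mex{1,0} = 2
G(6) = mex{0,0,0} = 1
G(7) = mex{2,1,0,0} = 3
G(8) = mex{1,1,1,0,0} = 2
G(9) = mex{3,0,1,1,0} = 2
G(10) = mex{2,2,0,1,1} = 3
G(11) = mex{2,1,2,0,1} = 3
G(12) = mex{3,3,1,2,0} = 4
G(13) = mex{3,2,3,1,2} = 0
Heap A: G(9) = 2.
Heap B: G(13) = 0.
Combined Grundy value = 2 ⊕ 0 = 2.
A winning move leaves total XOR = 0, i.e. changes one component's Grundy value g to g ⊕ X where X is the current total.
Heap A: need g' = 2⊕2 = 0. Options: 9−2→G=3, 9−5→G=0, 9−6→G=1, 9−7→G=1, 9−8→G=0. Hits: 2.
Heap B: need g' = 0⊕2 = 2. Options: 13−2→G=3, 13−5→G=2, 13−6→G=3, 13−7→G=1, 13−8→G=2. Hits: 2.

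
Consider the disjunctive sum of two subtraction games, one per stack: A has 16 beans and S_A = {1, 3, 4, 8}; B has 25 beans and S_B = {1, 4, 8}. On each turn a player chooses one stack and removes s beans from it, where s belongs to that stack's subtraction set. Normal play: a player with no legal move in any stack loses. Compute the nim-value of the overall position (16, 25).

Stack A, S = {1, 3, 4, 8}:
n :  0  1  2  3  4  5  6  7  8  9 10 11 12 13 14 15 16
G :  0  1  0  1  2  3  2  0  1  0  1  2  3  2  0  1  0
G_A(16) = 0.
Stack B, S = {1, 4, 8}:
G(0) = 0
G(1) = mex{0} = 1
G(2) = mex{1} = 0
G(3) = mex{0} = 1
G(4) = mex{1,0} = 2
G(5) = mex{2,1} = 0
G(6) = mex{0,0} = 1
G(7) = mex{1,1} = 0
G(8) = mex{0,2,0} = 1
G(9) = mex{1,0,1} = 2
G(10) = mex{2,1,0} = 3
G(11) = mex{3,0,1} = 2
G(12) = mex{2,1,2} = 0
G(13) = mex{0,2,0} = 1
G(14) = mex{1,3,1} = 0
G(15) = mex{0,2,0} = 1
G(16) = mex{1,0,1} = 2
G(17) = mex{2,1,2} = 0
G(18) = mex{0,0,3} = 1
G(19) = mex{1,1,2} = 0
G(20) = mex{0,2,0} = 1
G(21) = mex{1,0,1} = 2
G(22) = mex{2,1,0} = 3
G(23) = mex{3,0,1} = 2
G(24) = mex{2,1,2} = 0
G(25) = mex{0,2,0} = 1
G_B(25) = 1.
Combined Grundy value = 0 ⊕ 1 = 1.

1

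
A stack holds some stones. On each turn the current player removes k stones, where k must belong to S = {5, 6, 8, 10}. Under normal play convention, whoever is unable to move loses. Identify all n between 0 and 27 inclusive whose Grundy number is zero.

G(0) = 0
G(1) = mex{} = 0
G(2) = mex{} = 0
G(3) = mex{} = 0
G(4) = mex{} = 0
G(5) = mex{0} = 1
G(6) = mex{0,0} = 1
G(7) = mex{0,0} = 1
G(8) = mex{0,0,0} = 1
G(9) = mex{0,0,0} = 1
G(10) = mex{1,0,0,0} = 2
G(11) = mex{1,1,0,0} = 2
G(12) = mex{1,1,0,0} = 2
G(13) = mex{1,1,1,0} = 2
G(14) = mex{1,1,1,0} = 2
G(15) = mex{2,1,1,1} = 0
G(16) = mex{2,2,1,1} = 0
G(17) = mex{2,2,1,1} = 0
G(18) = mex{2,2,2,1} = 0
G(19) = mex{2,2,2,1} = 0
G(20) = mex{0,2,2,2} = 1
G(21) = mex{0,0,2,2} = 1
G(22) = mex{0,0,2,2} = 1
G(23) = mex{0,0,0,2} = 1
G(24) = mex{0,0,0,2} = 1
G(25) = mex{1,0,0,0} = 2
G(26) = mex{1,1,0,0} = 2
G(27) = mex{1,1,0,0} = 2
P-positions are exactly the n with G(n) = 0.

0, 1, 2, 3, 4, 15, 16, 17, 18, 19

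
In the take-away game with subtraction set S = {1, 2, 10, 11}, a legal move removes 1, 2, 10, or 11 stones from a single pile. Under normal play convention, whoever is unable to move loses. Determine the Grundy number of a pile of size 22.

1

G(0) = 0
G(1) = mex{0} = 1
G(2) = mex{1,0} = 2
G(3) = mex{2,1} = 0
G(4) = mex{0,2} = 1
G(5) = mex{1,0} = 2
G(6) = mex{2,1} = 0
G(7) = mex{0,2} = 1
G(8) = mex{1,0} = 2
G(9) = mex{2,1} = 0
G(10) = mex{0,2,0} = 1
G(11) = mex{1,0,1,0} = 2
G(12) = mex{2,1,2,1} = 0
G(13) = mex{0,2,0,2} = 1
G(14) = mex{1,0,1,0} = 2
G(15) = mex{2,1,2,1} = 0
G(16) = mex{0,2,0,2} = 1
G(17) = mex{1,0,1,0} = 2
G(18) = mex{2,1,2,1} = 0
G(19) = mex{0,2,0,2} = 1
G(20) = mex{1,0,1,0} = 2
G(21) = mex{2,1,2,1} = 0
G(22) = mex{0,2,0,2} = 1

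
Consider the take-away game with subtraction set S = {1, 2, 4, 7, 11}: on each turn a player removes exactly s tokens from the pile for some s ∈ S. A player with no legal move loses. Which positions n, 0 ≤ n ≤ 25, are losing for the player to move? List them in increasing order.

n :  0  1  2  3  4  5  6  7  8  9 10 11 12 13 14 15 16 17 18 19 20 21 22 23 24 25
G :  0  1  2  0  1  2  0  1  2  0  1  2  0  1  2  0  1  2  0  1  2  0  1  2  0  1
P-positions are exactly the n with G(n) = 0.

0, 3, 6, 9, 12, 15, 18, 21, 24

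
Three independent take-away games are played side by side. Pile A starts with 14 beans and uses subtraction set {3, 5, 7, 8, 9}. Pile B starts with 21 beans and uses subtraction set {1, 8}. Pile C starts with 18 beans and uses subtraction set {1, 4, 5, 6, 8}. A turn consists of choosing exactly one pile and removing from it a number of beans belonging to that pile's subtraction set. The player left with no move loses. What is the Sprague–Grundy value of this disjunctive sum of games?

1

Pile A, S = {3, 5, 7, 8, 9}:
n :  0  1  2  3  4  5  6  7  8  9 10 11 12 13 14
G :  0  0  0  1  1  1  2  2  2  3  3  3  0  0  0
G_A(14) = 0.
Pile B, S = {1, 8}:
n :  0  1  2  3  4  5  6  7  8  9 10 11 12 13 14 15 16 17 18 19 20 21
G :  0  1  0  1  0  1  0  1  2  0  1  0  1  0  1  0  1  2  0  1  0  1
G_B(21) = 1.
Pile C, S = {1, 4, 5, 6, 8}:
n :  0  1  2  3  4  5  6  7  8  9 10 11 12 13 14 15 16 17 18
G :  0  1  0  1  2  3  2  3  4  0  1  0  1  2  3  2  3  4  0
G_C(18) = 0.
Combined Grundy value = 0 ⊕ 1 ⊕ 0 = 1.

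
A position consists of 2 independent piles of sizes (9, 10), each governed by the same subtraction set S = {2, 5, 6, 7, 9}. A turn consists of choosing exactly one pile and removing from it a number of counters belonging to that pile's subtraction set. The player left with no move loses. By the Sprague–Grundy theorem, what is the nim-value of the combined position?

All piles use S = {2, 5, 6, 7, 9}:
G(0) = 0
G(1) = mex{} = 0
G(2) = mex{0} = 1
G(3) = mex{0} = 1
G(4) = mex{1} = 0
G(5) = mex{1,0} = 2
G(6) = mex{0,0,0} = 1
G(7) = mex{2,1,0,0} = 3
G(8) = mex{1,1,1,0} = 2
G(9) = mex{3,0,1,1,0} = 2
G(10) = mex{2,2,0,1,0} = 3
Pile A: G(9) = 2.
Pile B: G(10) = 3.
Combined Grundy value = 2 ⊕ 3 = 1.

1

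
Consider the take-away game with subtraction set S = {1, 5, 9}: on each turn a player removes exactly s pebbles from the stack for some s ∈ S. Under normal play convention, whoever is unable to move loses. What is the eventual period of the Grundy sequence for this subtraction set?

2

G(0) = 0
G(1) = mex{0} = 1
G(2) = mex{1} = 0
G(3) = mex{0} = 1
G(4) = mex{1} = 0
G(5) = mex{0,0} = 1
G(6) = mex{1,1} = 0
G(7) = mex{0,0} = 1
G(8) = mex{1,1} = 0
G(9) = mex{0,0,0} = 1
G(10) = mex{1,1,1} = 0
G(11) = mex{0,0,0} = 1
G(12) = mex{1,1,1} = 0
G(13) = mex{0,0,0} = 1
G(14) = mex{1,1,1} = 0
G(n+2) = G(n) holds for n = 0,…,8 (a full window of length max(S) = 9), so the sequence is purely periodic with period 2.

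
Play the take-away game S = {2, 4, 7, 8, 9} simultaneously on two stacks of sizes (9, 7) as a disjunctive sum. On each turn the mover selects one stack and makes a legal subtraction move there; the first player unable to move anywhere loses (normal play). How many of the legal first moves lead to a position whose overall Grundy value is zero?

All stacks use S = {2, 4, 7, 8, 9}:
n : 0 1 2 3 4 5 6 7 8 9
G : 0 0 1 1 2 2 0 3 1 4
Stack A: G(9) = 4.
Stack B: G(7) = 3.
Combined Grundy value = 4 ⊕ 3 = 7.
A winning move leaves total XOR = 0, i.e. changes one component's Grundy value g to g ⊕ X where X is the current total.
Stack A: need g' = 4⊕7 = 3. Options: 9−2→G=3, 9−4→G=2, 9−7→G=1, 9−8→G=0, 9−9→G=0. Hits: 1.
Stack B: need g' = 3⊕7 = 4. Options: 7−2→G=2, 7−4→G=1, 7−7→G=0. Hits: 0.

1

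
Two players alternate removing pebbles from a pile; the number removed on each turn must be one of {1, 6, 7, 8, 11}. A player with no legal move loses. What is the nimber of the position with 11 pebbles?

3

G(0) = 0
G(1) = mex{0} = 1
G(2) = mex{1} = 0
G(3) = mex{0} = 1
G(4) = mex{1} = 0
G(5) = mex{0} = 1
G(6) = mex{1,0} = 2
G(7) = mex{2,1,0} = 3
G(8) = mex{3,0,1,0} = 2
G(9) = mex{2,1,0,1} = 3
G(10) = mex{3,0,1,0} = 2
G(11) = mex{2,1,0,1,0} = 3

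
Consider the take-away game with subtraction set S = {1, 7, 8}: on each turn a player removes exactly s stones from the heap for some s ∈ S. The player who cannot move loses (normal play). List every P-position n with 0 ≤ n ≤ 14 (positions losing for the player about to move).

0, 2, 4, 6

n :  0  1  2  3  4  5  6  7  8  9 10 11 12 13 14
G :  0  1  0  1  0  1  0  1  2  3  2  3  2  3  2
P-positions are exactly the n with G(n) = 0.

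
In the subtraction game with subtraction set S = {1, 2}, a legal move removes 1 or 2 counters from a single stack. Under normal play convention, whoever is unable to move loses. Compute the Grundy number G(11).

2

G(0) = 0
G(1) = mex{0} = 1
G(2) = mex{1,0} = 2
G(3) = mex{2,1} = 0
G(4) = mex{0,2} = 1
G(5) = mex{1,0} = 2
G(6) = mex{2,1} = 0
G(7) = mex{0,2} = 1
G(8) = mex{1,0} = 2
G(9) = mex{2,1} = 0
G(10) = mex{0,2} = 1
G(11) = mex{1,0} = 2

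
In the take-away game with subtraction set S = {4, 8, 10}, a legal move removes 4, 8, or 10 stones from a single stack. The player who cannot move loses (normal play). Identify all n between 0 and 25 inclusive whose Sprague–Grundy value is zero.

n :  0  1  2  3  4  5  6  7  8  9 10 11 12 13 14 15 16 17 18 19 20 21 22 23 24 25
G :  0  0  0  0  1  1  1  1  2  2  2  2  3  3  0  0  0  0  1  1  1  1  2  2  2  2
P-positions are exactly the n with G(n) = 0.

0, 1, 2, 3, 14, 15, 16, 17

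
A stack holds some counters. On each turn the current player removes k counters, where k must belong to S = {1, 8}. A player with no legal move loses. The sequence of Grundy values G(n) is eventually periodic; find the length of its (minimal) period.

9

G(0) = 0
G(1) = mex{0} = 1
G(2) = mex{1} = 0
G(3) = mex{0} = 1
G(4) = mex{1} = 0
G(5) = mex{0} = 1
G(6) = mex{1} = 0
G(7) = mex{0} = 1
G(8) = mex{1,0} = 2
G(9) = mex{2,1} = 0
G(10) = mex{0,0} = 1
G(11) = mex{1,1} = 0
G(12) = mex{0,0} = 1
G(13) = mex{1,1} = 0
G(14) = mex{0,0} = 1
G(15) = mex{1,1} = 0
G(16) = mex{0,2} = 1
G(17) = mex{1,0} = 2
G(18) = mex{2,1} = 0
G(19) = mex{0,0} = 1
G(n+9) = G(n) holds for n = 0,…,7 (a full window of length max(S) = 8), so the sequence is purely periodic with period 9.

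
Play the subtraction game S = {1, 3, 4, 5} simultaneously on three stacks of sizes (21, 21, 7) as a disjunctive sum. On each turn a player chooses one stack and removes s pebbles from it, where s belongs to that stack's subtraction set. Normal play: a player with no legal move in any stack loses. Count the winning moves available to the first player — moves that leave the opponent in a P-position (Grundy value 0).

All stacks use S = {1, 3, 4, 5}:
n :  0  1  2  3  4  5  6  7  8  9 10 11 12 13 14 15 16 17 18 19 20 21
G :  0  1  0  1  2  3  2  3  0  1  0  1  2  3  2  3  0  1  0  1  2  3
Stack A: G(21) = 3.
Stack B: G(21) = 3.
Stack C: G(7) = 3.
Combined Grundy value = 3 ⊕ 3 ⊕ 3 = 3.
A winning move leaves total XOR = 0, i.e. changes one component's Grundy value g to g ⊕ X where X is the current total.
Stack A: need g' = 3⊕3 = 0. Options: 21−1→G=2, 21−3→G=0, 21−4→G=1, 21−5→G=0. Hits: 2.
Stack B: need g' = 3⊕3 = 0. Options: 21−1→G=2, 21−3→G=0, 21−4→G=1, 21−5→G=0. Hits: 2.
Stack C: need g' = 3⊕3 = 0. Options: 7−1→G=2, 7−3→G=2, 7−4→G=1, 7−5→G=0. Hits: 1.

5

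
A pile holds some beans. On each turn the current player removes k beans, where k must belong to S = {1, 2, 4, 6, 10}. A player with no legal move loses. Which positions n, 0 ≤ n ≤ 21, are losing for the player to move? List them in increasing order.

G(0) = 0
G(1) = mex{0} = 1
G(2) = mex{1,0} = 2
G(3) = mex{2,1} = 0
G(4) = mex{0,2,0} = 1
G(5) = mex{1,0,1} = 2
G(6) = mex{2,1,2,0} = 3
G(7) = mex{3,2,0,1} = 4
G(8) = mex{4,3,1,2} = 0
G(9) = mex{0,4,2,0} = 1
G(10) = mex{1,0,3,1,0} = 2
G(11) = mex{2,1,4,2,1} = 0
G(12) = mex{0,2,0,3,2} = 1
G(13) = mex{1,0,1,4,0} = 2
G(14) = mex{2,1,2,0,1} = 3
G(15) = mex{3,2,0,1,2} = 4
G(16) = mex{4,3,1,2,3} = 0
G(17) = mex{0,4,2,0,4} = 1
G(18) = mex{1,0,3,1,0} = 2
G(19) = mex{2,1,4,2,1} = 0
G(20) = mex{0,2,0,3,2} = 1
G(21) = mex{1,0,1,4,0} = 2
P-positions are exactly the n with G(n) = 0.

0, 3, 8, 11, 16, 19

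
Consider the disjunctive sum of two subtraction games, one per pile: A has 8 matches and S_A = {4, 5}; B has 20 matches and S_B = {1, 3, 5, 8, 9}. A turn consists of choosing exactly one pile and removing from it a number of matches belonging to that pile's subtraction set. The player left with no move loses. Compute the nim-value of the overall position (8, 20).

2

Pile A, S = {4, 5}:
G(0) = 0
G(1) = mex{} = 0
G(2) = mex{} = 0
G(3) = mex{} = 0
G(4) = mex{0} = 1
G(5) = mex{0,0} = 1
G(6) = mex{0,0} = 1
G(7) = mex{0,0} = 1
G(8) = mex{1,0} = 2
G_A(8) = 2.
Pile B, S = {1, 3, 5, 8, 9}:
n :  0  1  2  3  4  5  6  7  8  9 10 11 12 13 14 15 16 17 18 19 20
G :  0  1  0  1  0  1  0  1  2  3  2  3  2  3  2  3  0  1  0  1  0
G_B(20) = 0.
Combined Grundy value = 2 ⊕ 0 = 2.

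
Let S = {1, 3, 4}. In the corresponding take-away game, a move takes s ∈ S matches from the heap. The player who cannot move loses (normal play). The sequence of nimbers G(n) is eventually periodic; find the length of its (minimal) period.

G(0) = 0
G(1) = mex{0} = 1
G(2) = mex{1} = 0
G(3) = mex{0,0} = 1
G(4) = mex{1,1,0} = 2
G(5) = mex{2,0,1} = 3
G(6) = mex{3,1,0} = 2
G(7) = mex{2,2,1} = 0
G(8) = mex{0,3,2} = 1
G(9) = mex{1,2,3} = 0
G(10) = mex{0,0,2} = 1
G(11) = mex{1,1,0} = 2
G(12) = mex{2,0,1} = 3
G(13) = mex{3,1,0} = 2
G(14) = mex{2,2,1} = 0
G(15) = mex{0,3,2} = 1
G(n+7) = G(n) holds for n = 0,…,3 (a full window of length max(S) = 4), so the sequence is purely periodic with period 7.

7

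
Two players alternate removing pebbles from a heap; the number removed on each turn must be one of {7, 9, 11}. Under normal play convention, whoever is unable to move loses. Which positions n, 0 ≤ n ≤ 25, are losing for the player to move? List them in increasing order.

G(0) = 0
G(1) = mex{} = 0
G(2) = mex{} = 0
G(3) = mex{} = 0
G(4) = mex{} = 0
G(5) = mex{} = 0
G(6) = mex{} = 0
G(7) = mex{0} = 1
G(8) = mex{0} = 1
G(9) = mex{0,0} = 1
G(10) = mex{0,0} = 1
G(11) = mex{0,0,0} = 1
G(12) = mex{0,0,0} = 1
G(13) = mex{0,0,0} = 1
G(14) = mex{1,0,0} = 2
G(15) = mex{1,0,0} = 2
G(16) = mex{1,1,0} = 2
G(17) = mex{1,1,0} = 2
G(18) = mex{1,1,1} = 0
G(19) = mex{1,1,1} = 0
G(20) = mex{1,1,1} = 0
G(21) = mex{2,1,1} = 0
G(22) = mex{2,1,1} = 0
G(23) = mex{2,2,1} = 0
G(24) = mex{2,2,1} = 0
G(25) = mex{0,2,2} = 1
P-positions are exactly the n with G(n) = 0.

0, 1, 2, 3, 4, 5, 6, 18, 19, 20, 21, 22, 23, 24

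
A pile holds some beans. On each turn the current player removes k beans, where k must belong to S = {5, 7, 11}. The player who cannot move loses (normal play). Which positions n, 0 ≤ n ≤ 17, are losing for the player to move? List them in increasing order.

0, 1, 2, 3, 4, 16, 17

G(0) = 0
G(1) = mex{} = 0
G(2) = mex{} = 0
G(3) = mex{} = 0
G(4) = mex{} = 0
G(5) = mex{0} = 1
G(6) = mex{0} = 1
G(7) = mex{0,0} = 1
G(8) = mex{0,0} = 1
G(9) = mex{0,0} = 1
G(10) = mex{1,0} = 2
G(11) = mex{1,0,0} = 2
G(12) = mex{1,1,0} = 2
G(13) = mex{1,1,0} = 2
G(14) = mex{1,1,0} = 2
G(15) = mex{2,1,0} = 3
G(16) = mex{2,1,1} = 0
G(17) = mex{2,2,1} = 0
P-positions are exactly the n with G(n) = 0.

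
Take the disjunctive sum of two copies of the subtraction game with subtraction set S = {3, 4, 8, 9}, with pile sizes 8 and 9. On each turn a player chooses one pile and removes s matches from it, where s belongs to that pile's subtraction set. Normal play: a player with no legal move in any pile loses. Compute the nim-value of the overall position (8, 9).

All piles use S = {3, 4, 8, 9}:
G(0) = 0
G(1) = mex{} = 0
G(2) = mex{} = 0
G(3) = mex{0} = 1
G(4) = mex{0,0} = 1
G(5) = mex{0,0} = 1
G(6) = mex{1,0} = 2
G(7) = mex{1,1} = 0
G(8) = mex{1,1,0} = 2
G(9) = mex{2,1,0,0} = 3
Pile A: G(8) = 2.
Pile B: G(9) = 3.
Combined Grundy value = 2 ⊕ 3 = 1.

1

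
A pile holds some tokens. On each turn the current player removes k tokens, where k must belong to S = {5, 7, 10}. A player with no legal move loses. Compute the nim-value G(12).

2

n :  0  1  2  3  4  5  6  7  8  9 10 11 12
G :  0  0  0  0  0  1  1  1  1  1  2  2  2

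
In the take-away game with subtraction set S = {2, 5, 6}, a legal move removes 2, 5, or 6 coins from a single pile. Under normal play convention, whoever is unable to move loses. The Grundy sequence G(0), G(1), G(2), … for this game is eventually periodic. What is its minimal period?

11

n :  0  1  2  3  4  5  6  7  8  9 10 11 12 13 14 15 16 17 18 19 20 21 22 23
G :  0  0  1  1  0  2  1  3  0  2  1  0  0  1  1  0  2  1  3  0  2  1  0  0
G(n+11) = G(n) holds for n = 0,…,5 (a full window of length max(S) = 6), so the sequence is purely periodic with period 11.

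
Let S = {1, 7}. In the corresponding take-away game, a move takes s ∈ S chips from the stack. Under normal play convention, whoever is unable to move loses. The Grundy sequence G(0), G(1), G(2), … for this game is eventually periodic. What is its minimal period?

n :  0  1  2  3  4  5  6  7  8  9 10 11 12 13 14
G :  0  1  0  1  0  1  0  1  0  1  0  1  0  1  0
G(n+2) = G(n) holds for n = 0,…,6 (a full window of length max(S) = 7), so the sequence is purely periodic with period 2.

2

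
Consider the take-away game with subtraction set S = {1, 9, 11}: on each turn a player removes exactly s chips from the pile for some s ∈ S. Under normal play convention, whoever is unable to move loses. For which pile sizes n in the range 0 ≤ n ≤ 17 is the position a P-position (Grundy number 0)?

0, 2, 4, 6, 8, 10, 12, 14, 16

n :  0  1  2  3  4  5  6  7  8  9 10 11 12 13 14 15 16 17
G :  0  1  0  1  0  1  0  1  0  1  0  1  0  1  0  1  0  1
P-positions are exactly the n with G(n) = 0.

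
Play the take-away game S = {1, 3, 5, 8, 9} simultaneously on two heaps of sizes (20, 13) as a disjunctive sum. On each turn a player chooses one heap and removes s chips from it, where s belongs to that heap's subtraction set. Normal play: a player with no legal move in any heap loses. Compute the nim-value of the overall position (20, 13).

3

All heaps use S = {1, 3, 5, 8, 9}:
G(0) = 0
G(1) = mex{0} = 1
G(2) = mex{1} = 0
G(3) = mex{0,0} = 1
G(4) = mex{1,1} = 0
G(5) = mex{0,0,0} = 1
G(6) = mex{1,1,1} = 0
G(7) = mex{0,0,0} = 1
G(8) = mex{1,1,1,0} = 2
G(9) = mex{2,0,0,1,0} = 3
G(10) = mex{3,1,1,0,1} = 2
G(11) = mex{2,2,0,1,0} = 3
G(12) = mex{3,3,1,0,1} = 2
G(13) = mex{2,2,2,1,0} = 3
G(14) = mex{3,3,3,0,1} = 2
G(15) = mex{2,2,2,1,0} = 3
G(16) = mex{3,3,3,2,1} = 0
G(17) = mex{0,2,2,3,2} = 1
G(18) = mex{1,3,3,2,3} = 0
G(19) = mex{0,0,2,3,2} = 1
G(20) = mex{1,1,3,2,3} = 0
Heap A: G(20) = 0.
Heap B: G(13) = 3.
Combined Grundy value = 0 ⊕ 3 = 3.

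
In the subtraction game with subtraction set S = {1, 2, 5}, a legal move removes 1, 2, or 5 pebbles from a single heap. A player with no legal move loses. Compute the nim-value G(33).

0

n :  0  1  2  3  4  5  6  7  8  9 10 11 12 13 14 15 16 17 18 19 20 21 22 23 24 25 26 27 28 29 30 31 32 33
G :  0  1  2  0  1  2  0  1  2  0  1  2  0  1  2  0  1  2  0  1  2  0  1  2  0  1  2  0  1  2  0  1  2  0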